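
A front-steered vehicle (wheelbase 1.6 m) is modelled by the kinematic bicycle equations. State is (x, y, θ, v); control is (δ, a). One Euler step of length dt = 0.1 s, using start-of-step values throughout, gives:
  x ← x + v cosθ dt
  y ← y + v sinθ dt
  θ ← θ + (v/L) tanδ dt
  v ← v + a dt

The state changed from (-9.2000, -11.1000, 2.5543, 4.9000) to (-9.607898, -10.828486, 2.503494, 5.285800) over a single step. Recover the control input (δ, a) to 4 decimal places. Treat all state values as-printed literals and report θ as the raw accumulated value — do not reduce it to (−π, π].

δ = -0.1644, a = 3.8580

a = (v'−v)/dt = (0.385800)/0.1 = 3.8580
Δθ = θ'−θ = -0.050806;  (v·dt/L) = 4.9000·0.1/1.6 = 0.306250
tan δ = Δθ·L/(v·dt) = -0.165897  →  δ = -0.1644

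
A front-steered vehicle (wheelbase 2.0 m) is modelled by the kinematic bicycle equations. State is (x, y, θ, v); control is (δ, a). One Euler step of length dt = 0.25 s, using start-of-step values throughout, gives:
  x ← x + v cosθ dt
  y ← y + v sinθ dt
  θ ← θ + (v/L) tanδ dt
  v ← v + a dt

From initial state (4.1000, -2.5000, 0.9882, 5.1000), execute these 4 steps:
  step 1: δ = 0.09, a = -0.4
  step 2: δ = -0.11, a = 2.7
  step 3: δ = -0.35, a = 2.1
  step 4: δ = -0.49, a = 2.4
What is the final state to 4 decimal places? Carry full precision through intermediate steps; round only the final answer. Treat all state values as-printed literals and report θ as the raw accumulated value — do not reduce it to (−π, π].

after step 1 (δ=0.09, a=-0.4): (4.801497, -1.435328, 1.045730, 5.000000)
after step 2 (δ=-0.11, a=2.7): (5.428085, -0.353714, 0.976702, 5.675000)
after step 3 (δ=-0.35, a=2.1): (6.222242, 0.821941, 0.717760, 6.200000)
after step 4 (δ=-0.49, a=2.4): (7.389828, 1.841374, 0.304384, 6.800000)

(7.3898, 1.8414, 0.3044, 6.8000)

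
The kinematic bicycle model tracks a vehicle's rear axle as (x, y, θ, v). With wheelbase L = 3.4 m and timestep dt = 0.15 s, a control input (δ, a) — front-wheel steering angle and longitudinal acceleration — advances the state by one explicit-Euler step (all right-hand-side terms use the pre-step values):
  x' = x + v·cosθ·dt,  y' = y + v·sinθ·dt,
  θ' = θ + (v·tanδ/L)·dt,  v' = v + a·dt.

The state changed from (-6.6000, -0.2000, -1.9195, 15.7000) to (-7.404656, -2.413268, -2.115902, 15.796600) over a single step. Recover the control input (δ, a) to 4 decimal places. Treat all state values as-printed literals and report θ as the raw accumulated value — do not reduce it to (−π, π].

δ = -0.2763, a = 0.6440

a = (v'−v)/dt = (0.096600)/0.15 = 0.6440
Δθ = θ'−θ = -0.196402;  (v·dt/L) = 15.7000·0.15/3.4 = 0.692647
tan δ = Δθ·L/(v·dt) = -0.283553  →  δ = -0.2763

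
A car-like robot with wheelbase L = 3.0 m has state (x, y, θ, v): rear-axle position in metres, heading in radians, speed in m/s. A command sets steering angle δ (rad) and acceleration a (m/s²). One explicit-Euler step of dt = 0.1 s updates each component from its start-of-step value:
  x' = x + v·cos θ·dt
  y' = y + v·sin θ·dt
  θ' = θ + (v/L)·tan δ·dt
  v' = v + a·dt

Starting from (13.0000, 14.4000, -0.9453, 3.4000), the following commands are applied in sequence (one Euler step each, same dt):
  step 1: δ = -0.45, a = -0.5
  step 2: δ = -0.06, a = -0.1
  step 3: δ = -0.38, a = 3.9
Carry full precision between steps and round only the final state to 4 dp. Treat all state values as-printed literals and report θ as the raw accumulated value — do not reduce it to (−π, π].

after step 1 (δ=-0.45, a=-0.5): (13.199070, 14.124371, -1.000046, 3.350000)
after step 2 (δ=-0.06, a=-0.1): (13.380058, 13.842470, -1.006754, 3.340000)
after step 3 (δ=-0.38, a=3.9): (13.558617, 13.560206, -1.051222, 3.730000)

(13.5586, 13.5602, -1.0512, 3.7300)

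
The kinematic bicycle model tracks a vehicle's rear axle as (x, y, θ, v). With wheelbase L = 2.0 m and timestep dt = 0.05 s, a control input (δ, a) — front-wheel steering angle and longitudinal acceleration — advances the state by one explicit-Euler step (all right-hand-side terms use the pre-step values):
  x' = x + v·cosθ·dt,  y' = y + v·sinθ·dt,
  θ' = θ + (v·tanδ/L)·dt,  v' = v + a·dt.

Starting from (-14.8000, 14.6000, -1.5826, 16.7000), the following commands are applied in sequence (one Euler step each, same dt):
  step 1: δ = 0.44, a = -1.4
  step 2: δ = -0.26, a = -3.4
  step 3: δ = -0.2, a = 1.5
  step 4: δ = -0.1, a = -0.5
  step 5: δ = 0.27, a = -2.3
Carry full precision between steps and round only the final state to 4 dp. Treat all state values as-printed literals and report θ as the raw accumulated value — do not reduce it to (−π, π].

after step 1 (δ=0.44, a=-1.4): (-14.809856, 13.765058, -1.386049, 16.630000)
after step 2 (δ=-0.26, a=-3.4): (-14.657111, 12.947708, -1.496648, 16.460000)
after step 3 (δ=-0.2, a=1.5): (-14.596142, 12.126969, -1.580063, 16.535000)
after step 4 (δ=-0.1, a=-0.5): (-14.603803, 11.300255, -1.621539, 16.510000)
after step 5 (δ=0.27, a=-2.3): (-14.645673, 10.475817, -1.507307, 16.395000)

(-14.6457, 10.4758, -1.5073, 16.3950)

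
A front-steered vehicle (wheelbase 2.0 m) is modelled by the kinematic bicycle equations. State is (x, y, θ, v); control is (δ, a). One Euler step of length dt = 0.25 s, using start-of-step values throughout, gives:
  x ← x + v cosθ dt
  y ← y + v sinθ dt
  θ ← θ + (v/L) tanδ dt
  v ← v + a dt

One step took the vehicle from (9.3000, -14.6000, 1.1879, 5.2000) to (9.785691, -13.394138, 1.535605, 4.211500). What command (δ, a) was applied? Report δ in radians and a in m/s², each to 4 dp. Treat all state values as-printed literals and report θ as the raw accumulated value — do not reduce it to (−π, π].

a = (v'−v)/dt = (-0.988500)/0.25 = -3.9540
Δθ = θ'−θ = 0.347705;  (v·dt/L) = 5.2000·0.25/2.0 = 0.650000
tan δ = Δθ·L/(v·dt) = 0.534931  →  δ = 0.4912

δ = 0.4912, a = -3.9540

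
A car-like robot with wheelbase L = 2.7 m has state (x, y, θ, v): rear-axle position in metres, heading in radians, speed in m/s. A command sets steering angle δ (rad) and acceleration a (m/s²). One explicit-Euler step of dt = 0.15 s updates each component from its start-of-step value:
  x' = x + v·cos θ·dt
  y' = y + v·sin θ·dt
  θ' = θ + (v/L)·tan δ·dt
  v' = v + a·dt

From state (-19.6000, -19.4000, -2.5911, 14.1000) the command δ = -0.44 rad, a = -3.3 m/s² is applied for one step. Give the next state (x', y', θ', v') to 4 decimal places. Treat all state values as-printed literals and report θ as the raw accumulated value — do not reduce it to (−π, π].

(-21.4025, -20.5064, -2.9599, 13.6050)

x' = -19.6000 + 14.1000·cos(-2.5911)·0.15 = -21.4025
y' = -19.4000 + 14.1000·sin(-2.5911)·0.15 = -20.5064
θ' = -2.5911 + (14.1000/2.7)·tan(-0.44)·0.15 = -2.9599
v' = 14.1000 − 3.3000·0.15 = 13.6050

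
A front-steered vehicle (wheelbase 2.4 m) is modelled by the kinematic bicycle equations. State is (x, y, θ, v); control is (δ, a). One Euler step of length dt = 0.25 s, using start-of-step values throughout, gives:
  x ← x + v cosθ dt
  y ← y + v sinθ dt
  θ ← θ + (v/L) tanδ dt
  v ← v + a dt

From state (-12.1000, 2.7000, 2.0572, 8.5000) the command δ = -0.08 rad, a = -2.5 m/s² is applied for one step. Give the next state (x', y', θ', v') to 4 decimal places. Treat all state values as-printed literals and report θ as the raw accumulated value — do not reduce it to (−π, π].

x' = -12.1000 + 8.5000·cos(2.0572)·0.25 = -13.0933
y' = 2.7000 + 8.5000·sin(2.0572)·0.25 = 4.5785
θ' = 2.0572 + (8.5000/2.4)·tan(-0.08)·0.25 = 1.9862
v' = 8.5000 − 2.5000·0.25 = 7.8750

(-13.0933, 4.5785, 1.9862, 7.8750)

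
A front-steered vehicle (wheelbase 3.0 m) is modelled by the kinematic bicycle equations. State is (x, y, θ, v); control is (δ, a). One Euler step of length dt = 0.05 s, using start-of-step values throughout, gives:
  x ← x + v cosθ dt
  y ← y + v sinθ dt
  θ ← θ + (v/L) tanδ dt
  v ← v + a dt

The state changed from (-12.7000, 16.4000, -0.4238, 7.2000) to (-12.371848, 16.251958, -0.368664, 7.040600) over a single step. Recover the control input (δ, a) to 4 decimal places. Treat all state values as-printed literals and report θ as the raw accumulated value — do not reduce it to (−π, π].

a = (v'−v)/dt = (-0.159400)/0.05 = -3.1880
Δθ = θ'−θ = 0.055136;  (v·dt/L) = 7.2000·0.05/3.0 = 0.120000
tan δ = Δθ·L/(v·dt) = 0.459467  →  δ = 0.4307

δ = 0.4307, a = -3.1880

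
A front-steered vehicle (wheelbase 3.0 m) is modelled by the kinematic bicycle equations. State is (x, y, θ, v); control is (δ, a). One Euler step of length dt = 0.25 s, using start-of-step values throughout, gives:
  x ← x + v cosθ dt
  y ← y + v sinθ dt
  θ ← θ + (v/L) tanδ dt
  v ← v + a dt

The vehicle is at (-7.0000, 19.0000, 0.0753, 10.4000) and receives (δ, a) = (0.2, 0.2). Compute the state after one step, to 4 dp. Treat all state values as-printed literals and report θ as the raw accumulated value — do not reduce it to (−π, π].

x' = -7.0000 + 10.4000·cos(0.0753)·0.25 = -4.4074
y' = 19.0000 + 10.4000·sin(0.0753)·0.25 = 19.1956
θ' = 0.0753 + (10.4000/3.0)·tan(0.2)·0.25 = 0.2510
v' = 10.4000 + 0.2000·0.25 = 10.4500

(-4.4074, 19.1956, 0.2510, 10.4500)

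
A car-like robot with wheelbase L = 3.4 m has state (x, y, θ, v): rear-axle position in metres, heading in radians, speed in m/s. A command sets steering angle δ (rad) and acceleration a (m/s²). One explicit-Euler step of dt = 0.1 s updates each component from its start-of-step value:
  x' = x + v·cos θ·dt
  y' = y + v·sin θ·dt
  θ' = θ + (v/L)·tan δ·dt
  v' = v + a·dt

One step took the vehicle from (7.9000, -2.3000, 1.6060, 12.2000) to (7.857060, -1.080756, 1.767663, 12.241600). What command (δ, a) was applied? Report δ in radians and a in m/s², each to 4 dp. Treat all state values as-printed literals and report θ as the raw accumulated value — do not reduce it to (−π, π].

δ = 0.4233, a = 0.4160

a = (v'−v)/dt = (0.041600)/0.1 = 0.4160
Δθ = θ'−θ = 0.161663;  (v·dt/L) = 12.2000·0.1/3.4 = 0.358824
tan δ = Δθ·L/(v·dt) = 0.450536  →  δ = 0.4233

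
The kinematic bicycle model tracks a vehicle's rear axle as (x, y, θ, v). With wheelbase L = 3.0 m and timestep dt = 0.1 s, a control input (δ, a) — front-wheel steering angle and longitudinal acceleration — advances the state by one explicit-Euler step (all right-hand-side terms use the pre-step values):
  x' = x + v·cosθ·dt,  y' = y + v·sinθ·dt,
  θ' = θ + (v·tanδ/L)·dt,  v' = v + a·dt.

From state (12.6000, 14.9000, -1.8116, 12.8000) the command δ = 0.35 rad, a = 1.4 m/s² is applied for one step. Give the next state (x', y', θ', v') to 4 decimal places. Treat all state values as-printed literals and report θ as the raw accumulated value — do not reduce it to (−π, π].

(12.2947, 13.6569, -1.6559, 12.9400)

x' = 12.6000 + 12.8000·cos(-1.8116)·0.1 = 12.2947
y' = 14.9000 + 12.8000·sin(-1.8116)·0.1 = 13.6569
θ' = -1.8116 + (12.8000/3.0)·tan(0.35)·0.1 = -1.6559
v' = 12.8000 + 1.4000·0.1 = 12.9400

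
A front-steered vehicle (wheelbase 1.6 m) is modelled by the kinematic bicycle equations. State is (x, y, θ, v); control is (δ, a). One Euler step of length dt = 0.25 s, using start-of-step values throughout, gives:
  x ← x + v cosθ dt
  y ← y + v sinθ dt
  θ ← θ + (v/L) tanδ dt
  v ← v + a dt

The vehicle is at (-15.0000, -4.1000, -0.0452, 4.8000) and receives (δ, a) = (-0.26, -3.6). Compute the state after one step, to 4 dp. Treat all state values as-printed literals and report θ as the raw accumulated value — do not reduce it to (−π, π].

(-13.8012, -4.1542, -0.2447, 3.9000)

x' = -15.0000 + 4.8000·cos(-0.0452)·0.25 = -13.8012
y' = -4.1000 + 4.8000·sin(-0.0452)·0.25 = -4.1542
θ' = -0.0452 + (4.8000/1.6)·tan(-0.26)·0.25 = -0.2447
v' = 4.8000 − 3.6000·0.25 = 3.9000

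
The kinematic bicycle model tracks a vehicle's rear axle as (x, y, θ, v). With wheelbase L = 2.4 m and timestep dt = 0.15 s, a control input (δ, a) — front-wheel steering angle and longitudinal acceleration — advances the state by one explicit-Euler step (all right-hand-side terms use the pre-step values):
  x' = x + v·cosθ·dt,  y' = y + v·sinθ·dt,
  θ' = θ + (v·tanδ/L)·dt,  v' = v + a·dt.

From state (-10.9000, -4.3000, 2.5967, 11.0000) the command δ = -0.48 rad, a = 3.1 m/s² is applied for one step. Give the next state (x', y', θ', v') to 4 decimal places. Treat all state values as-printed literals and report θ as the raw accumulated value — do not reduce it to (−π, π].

x' = -10.9000 + 11.0000·cos(2.5967)·0.15 = -12.3111
y' = -4.3000 + 11.0000·sin(2.5967)·0.15 = -3.4448
θ' = 2.5967 + (11.0000/2.4)·tan(-0.48)·0.15 = 2.2388
v' = 11.0000 + 3.1000·0.15 = 11.4650

(-12.3111, -3.4448, 2.2388, 11.4650)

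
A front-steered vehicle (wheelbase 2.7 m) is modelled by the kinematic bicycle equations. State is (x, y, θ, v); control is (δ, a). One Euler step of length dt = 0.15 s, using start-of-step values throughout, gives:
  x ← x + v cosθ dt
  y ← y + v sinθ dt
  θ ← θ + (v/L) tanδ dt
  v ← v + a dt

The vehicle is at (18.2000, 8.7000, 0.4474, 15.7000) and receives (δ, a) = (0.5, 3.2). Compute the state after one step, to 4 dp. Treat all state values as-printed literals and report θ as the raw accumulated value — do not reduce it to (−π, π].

(20.3232, 9.7188, 0.9239, 16.1800)

x' = 18.2000 + 15.7000·cos(0.4474)·0.15 = 20.3232
y' = 8.7000 + 15.7000·sin(0.4474)·0.15 = 9.7188
θ' = 0.4474 + (15.7000/2.7)·tan(0.5)·0.15 = 0.9239
v' = 15.7000 + 3.2000·0.15 = 16.1800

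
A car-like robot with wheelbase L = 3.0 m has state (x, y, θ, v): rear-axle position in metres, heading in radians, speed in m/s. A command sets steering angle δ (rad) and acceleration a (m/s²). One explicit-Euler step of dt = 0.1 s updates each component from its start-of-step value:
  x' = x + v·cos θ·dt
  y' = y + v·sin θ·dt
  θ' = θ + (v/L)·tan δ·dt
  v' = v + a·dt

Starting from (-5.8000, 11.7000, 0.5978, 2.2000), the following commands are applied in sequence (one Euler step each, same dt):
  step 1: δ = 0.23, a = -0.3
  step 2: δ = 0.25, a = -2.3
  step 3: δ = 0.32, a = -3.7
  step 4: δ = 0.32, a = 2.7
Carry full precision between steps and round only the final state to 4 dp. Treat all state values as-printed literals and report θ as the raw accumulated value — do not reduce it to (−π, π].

after step 1 (δ=0.23, a=-0.3): (-5.618153, 11.823822, 0.614971, 2.170000)
after step 2 (δ=0.25, a=-2.3): (-5.440910, 11.949016, 0.633440, 1.940000)
after step 3 (δ=0.32, a=-3.7): (-5.284547, 12.063849, 0.654870, 1.570000)
after step 4 (δ=0.32, a=2.7): (-5.160026, 12.159471, 0.672213, 1.840000)

(-5.1600, 12.1595, 0.6722, 1.8400)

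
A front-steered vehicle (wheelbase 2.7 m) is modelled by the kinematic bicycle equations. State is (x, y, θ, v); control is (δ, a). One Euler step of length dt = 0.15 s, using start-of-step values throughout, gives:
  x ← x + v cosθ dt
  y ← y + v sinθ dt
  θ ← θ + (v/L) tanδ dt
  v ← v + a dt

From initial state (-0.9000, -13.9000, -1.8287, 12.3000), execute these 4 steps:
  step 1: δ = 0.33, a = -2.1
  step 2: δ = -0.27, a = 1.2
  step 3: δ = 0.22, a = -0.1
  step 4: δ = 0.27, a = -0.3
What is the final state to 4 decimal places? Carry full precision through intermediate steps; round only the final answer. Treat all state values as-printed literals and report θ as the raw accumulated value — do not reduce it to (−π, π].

after step 1 (δ=0.33, a=-2.1): (-1.370575, -15.683980, -1.594641, 11.985000)
after step 2 (δ=-0.27, a=1.2): (-1.413438, -17.481219, -1.778916, 12.165000)
after step 3 (δ=0.22, a=-0.1): (-1.790469, -19.266593, -1.627787, 12.150000)
after step 4 (δ=0.27, a=-0.3): (-1.894278, -21.086134, -1.440975, 12.105000)

(-1.8943, -21.0861, -1.4410, 12.1050)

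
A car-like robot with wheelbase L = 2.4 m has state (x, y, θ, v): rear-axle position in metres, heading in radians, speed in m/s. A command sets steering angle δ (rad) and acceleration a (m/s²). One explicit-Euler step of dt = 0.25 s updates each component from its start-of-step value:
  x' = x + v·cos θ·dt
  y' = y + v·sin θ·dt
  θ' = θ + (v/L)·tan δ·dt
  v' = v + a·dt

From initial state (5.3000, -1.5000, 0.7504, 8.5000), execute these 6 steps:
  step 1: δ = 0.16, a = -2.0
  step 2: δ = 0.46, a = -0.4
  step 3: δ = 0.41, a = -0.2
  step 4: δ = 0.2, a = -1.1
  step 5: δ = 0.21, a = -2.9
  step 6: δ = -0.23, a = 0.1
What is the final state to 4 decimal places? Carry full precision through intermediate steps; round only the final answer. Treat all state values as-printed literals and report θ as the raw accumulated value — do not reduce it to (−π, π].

after step 1 (δ=0.16, a=-2.0): (6.854259, -0.050896, 0.893288, 8.000000)
after step 2 (δ=0.46, a=-0.4): (8.107966, 1.507378, 1.306162, 7.900000)
after step 3 (δ=0.41, a=-0.2): (8.624540, 3.413625, 1.663827, 7.850000)
after step 4 (δ=0.2, a=-1.1): (8.442230, 5.367639, 1.829585, 7.575000)
after step 5 (δ=0.21, a=-2.9): (7.957601, 7.198328, 1.997768, 6.850000)
after step 6 (δ=-0.23, a=0.1): (7.248427, 8.757087, 1.830697, 6.875000)

(7.2484, 8.7571, 1.8307, 6.8750)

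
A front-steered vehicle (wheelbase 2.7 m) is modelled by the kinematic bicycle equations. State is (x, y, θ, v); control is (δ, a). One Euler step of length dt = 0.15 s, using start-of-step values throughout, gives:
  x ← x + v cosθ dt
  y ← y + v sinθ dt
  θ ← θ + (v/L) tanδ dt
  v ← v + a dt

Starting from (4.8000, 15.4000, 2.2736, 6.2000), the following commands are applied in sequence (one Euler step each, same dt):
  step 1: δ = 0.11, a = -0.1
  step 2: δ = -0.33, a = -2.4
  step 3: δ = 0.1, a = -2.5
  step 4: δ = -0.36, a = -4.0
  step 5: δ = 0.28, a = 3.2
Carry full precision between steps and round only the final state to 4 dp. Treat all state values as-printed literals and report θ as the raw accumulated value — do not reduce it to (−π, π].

after step 1 (δ=0.11, a=-0.1): (4.198886, 16.109621, 2.311642, 6.185000)
after step 2 (δ=-0.33, a=-2.4): (3.572736, 16.794205, 2.193947, 5.825000)
after step 3 (δ=0.1, a=-2.5): (3.062818, 17.503729, 2.226417, 5.450000)
after step 4 (δ=-0.36, a=-4.0): (2.564428, 18.151736, 2.112450, 4.850000)
after step 5 (δ=0.28, a=3.2): (2.189363, 18.775100, 2.189930, 5.330000)

(2.1894, 18.7751, 2.1899, 5.3300)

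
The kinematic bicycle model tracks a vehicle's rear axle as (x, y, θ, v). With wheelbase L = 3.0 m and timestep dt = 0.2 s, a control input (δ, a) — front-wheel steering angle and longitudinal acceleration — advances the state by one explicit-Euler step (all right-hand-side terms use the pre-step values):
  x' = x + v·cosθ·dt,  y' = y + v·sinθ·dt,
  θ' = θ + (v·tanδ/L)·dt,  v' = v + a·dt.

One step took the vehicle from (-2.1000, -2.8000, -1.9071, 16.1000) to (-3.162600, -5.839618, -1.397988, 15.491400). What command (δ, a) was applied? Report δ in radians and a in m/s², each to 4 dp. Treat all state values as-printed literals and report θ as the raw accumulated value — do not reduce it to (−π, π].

a = (v'−v)/dt = (-0.608600)/0.2 = -3.0430
Δθ = θ'−θ = 0.509112;  (v·dt/L) = 16.1000·0.2/3.0 = 1.073333
tan δ = Δθ·L/(v·dt) = 0.474328  →  δ = 0.4429

δ = 0.4429, a = -3.0430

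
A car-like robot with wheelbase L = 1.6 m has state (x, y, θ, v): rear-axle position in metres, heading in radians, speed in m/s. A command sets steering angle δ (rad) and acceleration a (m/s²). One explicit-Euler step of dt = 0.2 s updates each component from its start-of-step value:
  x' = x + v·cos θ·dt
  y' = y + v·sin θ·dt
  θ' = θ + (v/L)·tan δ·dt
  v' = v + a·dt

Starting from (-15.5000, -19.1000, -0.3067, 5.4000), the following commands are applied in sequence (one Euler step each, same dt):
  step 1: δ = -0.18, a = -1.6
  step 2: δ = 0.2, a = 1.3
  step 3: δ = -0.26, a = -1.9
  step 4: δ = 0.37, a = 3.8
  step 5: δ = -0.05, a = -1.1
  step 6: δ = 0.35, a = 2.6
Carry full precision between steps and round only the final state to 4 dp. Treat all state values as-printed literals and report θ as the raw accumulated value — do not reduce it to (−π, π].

(-9.4752, -21.1892, -0.0227, 6.0200)

after step 1 (δ=-0.18, a=-1.6): (-14.470398, -19.426067, -0.429529, 5.080000)
after step 2 (δ=0.2, a=1.3): (-13.546690, -19.849174, -0.300809, 5.340000)
after step 3 (δ=-0.26, a=-1.9): (-12.526646, -20.165614, -0.478378, 4.960000)
after step 4 (δ=0.37, a=3.8): (-11.646005, -20.622271, -0.237903, 5.720000)
after step 5 (δ=-0.05, a=-1.1): (-10.534227, -20.891872, -0.273683, 5.500000)
after step 6 (δ=0.35, a=2.6): (-9.475166, -21.189179, -0.022726, 6.020000)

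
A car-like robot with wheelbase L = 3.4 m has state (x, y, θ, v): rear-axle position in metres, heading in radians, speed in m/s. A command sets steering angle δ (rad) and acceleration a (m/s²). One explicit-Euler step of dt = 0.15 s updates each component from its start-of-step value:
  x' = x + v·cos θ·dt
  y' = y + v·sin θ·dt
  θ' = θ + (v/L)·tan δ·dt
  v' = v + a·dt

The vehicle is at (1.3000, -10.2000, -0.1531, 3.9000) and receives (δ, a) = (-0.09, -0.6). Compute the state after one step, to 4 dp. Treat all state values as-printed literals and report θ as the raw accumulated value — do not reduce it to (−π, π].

(1.8782, -10.2892, -0.1686, 3.8100)

x' = 1.3000 + 3.9000·cos(-0.1531)·0.15 = 1.8782
y' = -10.2000 + 3.9000·sin(-0.1531)·0.15 = -10.2892
θ' = -0.1531 + (3.9000/3.4)·tan(-0.09)·0.15 = -0.1686
v' = 3.9000 − 0.6000·0.15 = 3.8100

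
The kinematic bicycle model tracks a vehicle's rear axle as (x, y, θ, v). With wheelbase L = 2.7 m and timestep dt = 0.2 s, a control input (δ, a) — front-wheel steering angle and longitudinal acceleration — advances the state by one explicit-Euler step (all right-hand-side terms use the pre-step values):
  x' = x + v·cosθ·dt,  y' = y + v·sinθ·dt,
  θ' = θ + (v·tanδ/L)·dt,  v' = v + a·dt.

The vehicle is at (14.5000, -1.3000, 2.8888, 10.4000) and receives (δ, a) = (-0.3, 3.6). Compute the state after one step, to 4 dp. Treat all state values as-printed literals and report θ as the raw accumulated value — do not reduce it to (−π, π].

(12.4861, -0.7798, 2.6505, 11.1200)

x' = 14.5000 + 10.4000·cos(2.8888)·0.2 = 12.4861
y' = -1.3000 + 10.4000·sin(2.8888)·0.2 = -0.7798
θ' = 2.8888 + (10.4000/2.7)·tan(-0.3)·0.2 = 2.6505
v' = 10.4000 + 3.6000·0.2 = 11.1200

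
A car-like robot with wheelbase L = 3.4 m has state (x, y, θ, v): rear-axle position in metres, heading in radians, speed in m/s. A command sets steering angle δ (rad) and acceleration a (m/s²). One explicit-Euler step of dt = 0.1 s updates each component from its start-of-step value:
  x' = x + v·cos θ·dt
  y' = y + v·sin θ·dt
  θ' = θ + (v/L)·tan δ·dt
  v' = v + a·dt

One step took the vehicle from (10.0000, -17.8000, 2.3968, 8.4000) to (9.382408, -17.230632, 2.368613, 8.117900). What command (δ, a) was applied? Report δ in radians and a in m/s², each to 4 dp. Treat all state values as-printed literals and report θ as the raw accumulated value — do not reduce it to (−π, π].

δ = -0.1136, a = -2.8210

a = (v'−v)/dt = (-0.282100)/0.1 = -2.8210
Δθ = θ'−θ = -0.028187;  (v·dt/L) = 8.4000·0.1/3.4 = 0.247059
tan δ = Δθ·L/(v·dt) = -0.114090  →  δ = -0.1136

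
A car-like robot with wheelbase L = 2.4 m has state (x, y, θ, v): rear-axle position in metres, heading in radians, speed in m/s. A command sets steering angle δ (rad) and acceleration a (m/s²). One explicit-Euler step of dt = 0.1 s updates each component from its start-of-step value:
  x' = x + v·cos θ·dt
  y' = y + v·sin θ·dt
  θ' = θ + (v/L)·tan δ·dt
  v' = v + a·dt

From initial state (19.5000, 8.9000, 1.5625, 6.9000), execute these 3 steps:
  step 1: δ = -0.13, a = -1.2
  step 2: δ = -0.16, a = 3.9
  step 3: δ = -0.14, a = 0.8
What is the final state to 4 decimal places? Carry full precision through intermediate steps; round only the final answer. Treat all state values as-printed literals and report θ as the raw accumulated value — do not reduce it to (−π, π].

(19.6023, 10.9813, 1.4372, 7.2500)

after step 1 (δ=-0.13, a=-1.2): (19.505724, 9.589976, 1.524913, 6.780000)
after step 2 (δ=-0.16, a=3.9): (19.536822, 10.267263, 1.479323, 7.170000)
after step 3 (δ=-0.14, a=0.8): (19.602317, 10.981265, 1.437223, 7.250000)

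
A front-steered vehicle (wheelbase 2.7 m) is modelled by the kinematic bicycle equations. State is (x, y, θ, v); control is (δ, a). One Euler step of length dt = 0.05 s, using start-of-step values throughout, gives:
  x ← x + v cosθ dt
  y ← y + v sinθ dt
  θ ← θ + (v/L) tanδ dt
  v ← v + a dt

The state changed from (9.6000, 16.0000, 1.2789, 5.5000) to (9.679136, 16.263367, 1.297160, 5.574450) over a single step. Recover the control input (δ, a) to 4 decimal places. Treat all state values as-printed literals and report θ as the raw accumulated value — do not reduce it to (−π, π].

a = (v'−v)/dt = (0.074450)/0.05 = 1.4890
Δθ = θ'−θ = 0.018260;  (v·dt/L) = 5.5000·0.05/2.7 = 0.101852
tan δ = Δθ·L/(v·dt) = 0.179280  →  δ = 0.1774

δ = 0.1774, a = 1.4890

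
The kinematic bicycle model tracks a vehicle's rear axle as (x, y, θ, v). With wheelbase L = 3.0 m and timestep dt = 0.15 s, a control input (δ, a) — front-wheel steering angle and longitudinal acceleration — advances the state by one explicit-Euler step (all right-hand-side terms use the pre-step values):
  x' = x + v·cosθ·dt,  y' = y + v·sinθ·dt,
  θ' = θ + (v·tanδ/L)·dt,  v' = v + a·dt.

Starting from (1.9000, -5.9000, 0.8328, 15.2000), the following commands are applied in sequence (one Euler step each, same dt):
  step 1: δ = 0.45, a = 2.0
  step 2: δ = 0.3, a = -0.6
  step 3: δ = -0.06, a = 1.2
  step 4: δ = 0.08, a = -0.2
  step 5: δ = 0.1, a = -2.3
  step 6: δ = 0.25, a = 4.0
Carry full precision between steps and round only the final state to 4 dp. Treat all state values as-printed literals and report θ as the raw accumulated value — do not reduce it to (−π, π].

after step 1 (δ=0.45, a=2.0): (3.434000, -4.213215, 1.199922, 15.500000)
after step 2 (δ=0.3, a=-0.6): (4.276651, -2.046290, 1.439657, 15.410000)
after step 3 (δ=-0.06, a=1.2): (4.578910, 0.245363, 1.393372, 15.590000)
after step 4 (δ=0.08, a=-0.2): (4.991644, 2.547152, 1.455865, 15.560000)
after step 5 (δ=0.1, a=-2.3): (5.259303, 4.865754, 1.533926, 15.215000)
after step 6 (δ=0.25, a=4.0): (5.343432, 7.146453, 1.728177, 15.815000)

(5.3434, 7.1465, 1.7282, 15.8150)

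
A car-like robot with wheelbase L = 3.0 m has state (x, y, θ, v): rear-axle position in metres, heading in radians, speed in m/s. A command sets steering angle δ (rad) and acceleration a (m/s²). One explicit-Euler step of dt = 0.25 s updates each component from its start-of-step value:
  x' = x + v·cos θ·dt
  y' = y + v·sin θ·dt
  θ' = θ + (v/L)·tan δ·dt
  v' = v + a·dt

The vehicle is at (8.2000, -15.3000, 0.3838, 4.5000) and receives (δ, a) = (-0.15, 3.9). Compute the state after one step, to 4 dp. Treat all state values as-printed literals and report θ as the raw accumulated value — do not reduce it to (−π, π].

(9.2432, -14.8787, 0.3271, 5.4750)

x' = 8.2000 + 4.5000·cos(0.3838)·0.25 = 9.2432
y' = -15.3000 + 4.5000·sin(0.3838)·0.25 = -14.8787
θ' = 0.3838 + (4.5000/3.0)·tan(-0.15)·0.25 = 0.3271
v' = 4.5000 + 3.9000·0.25 = 5.4750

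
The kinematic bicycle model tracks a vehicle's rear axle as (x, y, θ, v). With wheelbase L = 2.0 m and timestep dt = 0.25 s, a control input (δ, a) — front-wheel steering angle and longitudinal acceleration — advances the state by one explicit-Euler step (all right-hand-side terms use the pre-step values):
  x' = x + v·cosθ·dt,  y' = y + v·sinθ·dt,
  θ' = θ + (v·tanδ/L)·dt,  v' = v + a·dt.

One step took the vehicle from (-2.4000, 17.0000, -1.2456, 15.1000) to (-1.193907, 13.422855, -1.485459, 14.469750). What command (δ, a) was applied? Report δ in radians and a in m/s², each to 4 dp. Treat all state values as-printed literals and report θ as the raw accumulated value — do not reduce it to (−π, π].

a = (v'−v)/dt = (-0.630250)/0.25 = -2.5210
Δθ = θ'−θ = -0.239859;  (v·dt/L) = 15.1000·0.25/2.0 = 1.887500
tan δ = Δθ·L/(v·dt) = -0.127078  →  δ = -0.1264

δ = -0.1264, a = -2.5210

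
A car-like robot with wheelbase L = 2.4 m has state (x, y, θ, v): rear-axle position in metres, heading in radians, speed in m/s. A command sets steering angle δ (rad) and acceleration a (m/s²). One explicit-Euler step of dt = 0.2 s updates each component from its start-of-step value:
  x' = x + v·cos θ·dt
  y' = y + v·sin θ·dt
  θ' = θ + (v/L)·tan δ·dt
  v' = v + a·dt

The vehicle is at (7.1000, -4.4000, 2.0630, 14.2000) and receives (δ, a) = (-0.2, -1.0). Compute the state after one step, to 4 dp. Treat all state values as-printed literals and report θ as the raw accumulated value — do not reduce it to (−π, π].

x' = 7.1000 + 14.2000·cos(2.0630)·0.2 = 5.7579
y' = -4.4000 + 14.2000·sin(2.0630)·0.2 = -1.8971
θ' = 2.0630 + (14.2000/2.4)·tan(-0.2)·0.2 = 1.8231
v' = 14.2000 − 1.0000·0.2 = 14.0000

(5.7579, -1.8971, 1.8231, 14.0000)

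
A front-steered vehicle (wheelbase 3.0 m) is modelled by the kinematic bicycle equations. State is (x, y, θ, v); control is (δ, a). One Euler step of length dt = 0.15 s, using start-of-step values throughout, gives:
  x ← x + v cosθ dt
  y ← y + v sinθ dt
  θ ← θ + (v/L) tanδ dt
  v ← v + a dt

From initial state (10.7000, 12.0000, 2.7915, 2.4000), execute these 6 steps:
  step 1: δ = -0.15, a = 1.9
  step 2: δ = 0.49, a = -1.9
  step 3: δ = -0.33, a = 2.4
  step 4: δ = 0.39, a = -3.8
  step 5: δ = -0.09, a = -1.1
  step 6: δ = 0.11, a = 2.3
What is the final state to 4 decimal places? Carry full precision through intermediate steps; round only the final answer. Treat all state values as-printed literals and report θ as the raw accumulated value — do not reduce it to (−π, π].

after step 1 (δ=-0.15, a=1.9): (10.361837, 12.123475, 2.773364, 2.685000)
after step 2 (δ=0.49, a=-1.9): (9.986085, 12.268450, 2.844971, 2.400000)
after step 3 (δ=-0.33, a=2.4): (9.641806, 12.373675, 2.803868, 2.760000)
after step 4 (δ=0.39, a=-3.8): (9.251193, 12.510850, 2.860594, 2.190000)
after step 5 (δ=-0.09, a=-1.1): (8.935577, 12.601948, 2.850712, 2.025000)
after step 6 (δ=0.11, a=2.3): (8.644587, 12.689062, 2.861895, 2.370000)

(8.6446, 12.6891, 2.8619, 2.3700)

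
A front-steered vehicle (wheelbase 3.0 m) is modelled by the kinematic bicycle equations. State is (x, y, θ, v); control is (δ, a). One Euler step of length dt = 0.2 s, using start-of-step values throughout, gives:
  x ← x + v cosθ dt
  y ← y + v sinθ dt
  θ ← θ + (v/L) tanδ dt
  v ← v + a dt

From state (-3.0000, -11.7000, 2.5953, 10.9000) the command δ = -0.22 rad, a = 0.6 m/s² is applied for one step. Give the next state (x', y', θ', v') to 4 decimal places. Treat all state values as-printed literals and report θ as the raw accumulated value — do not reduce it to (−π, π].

(-4.8627, -10.5674, 2.4328, 11.0200)

x' = -3.0000 + 10.9000·cos(2.5953)·0.2 = -4.8627
y' = -11.7000 + 10.9000·sin(2.5953)·0.2 = -10.5674
θ' = 2.5953 + (10.9000/3.0)·tan(-0.22)·0.2 = 2.4328
v' = 10.9000 + 0.6000·0.2 = 11.0200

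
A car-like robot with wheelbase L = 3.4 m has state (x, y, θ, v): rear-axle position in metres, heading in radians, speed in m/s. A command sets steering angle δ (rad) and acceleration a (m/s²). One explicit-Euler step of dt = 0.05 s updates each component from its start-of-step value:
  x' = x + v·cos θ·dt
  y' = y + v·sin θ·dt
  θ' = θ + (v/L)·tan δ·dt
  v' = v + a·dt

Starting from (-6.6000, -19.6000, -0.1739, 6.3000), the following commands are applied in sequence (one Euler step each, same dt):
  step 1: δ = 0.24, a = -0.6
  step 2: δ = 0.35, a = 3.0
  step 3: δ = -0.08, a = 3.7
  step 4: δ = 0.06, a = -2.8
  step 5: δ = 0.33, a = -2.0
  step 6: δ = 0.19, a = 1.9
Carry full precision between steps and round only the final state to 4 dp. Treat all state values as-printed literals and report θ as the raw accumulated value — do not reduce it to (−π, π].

(-4.6954, -19.8466, -0.0687, 6.4600)

after step 1 (δ=0.24, a=-0.6): (-6.289751, -19.654503, -0.151228, 6.270000)
after step 2 (δ=0.35, a=3.0): (-5.979829, -19.701732, -0.117570, 6.420000)
after step 3 (δ=-0.08, a=3.7): (-5.661045, -19.739385, -0.125139, 6.605000)
after step 4 (δ=0.06, a=-2.8): (-5.333377, -19.780605, -0.119304, 6.465000)
after step 5 (δ=0.33, a=-2.0): (-5.012425, -19.819078, -0.086739, 6.365000)
after step 6 (δ=0.19, a=1.9): (-4.695372, -19.846648, -0.068737, 6.460000)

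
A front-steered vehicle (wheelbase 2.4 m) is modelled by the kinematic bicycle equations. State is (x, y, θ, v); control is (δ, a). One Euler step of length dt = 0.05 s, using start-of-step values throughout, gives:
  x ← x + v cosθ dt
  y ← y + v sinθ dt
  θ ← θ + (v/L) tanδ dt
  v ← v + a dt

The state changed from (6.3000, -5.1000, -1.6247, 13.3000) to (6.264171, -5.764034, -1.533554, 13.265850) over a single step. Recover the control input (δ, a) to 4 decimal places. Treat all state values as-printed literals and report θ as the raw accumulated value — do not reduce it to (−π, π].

a = (v'−v)/dt = (-0.034150)/0.05 = -0.6830
Δθ = θ'−θ = 0.091146;  (v·dt/L) = 13.3000·0.05/2.4 = 0.277083
tan δ = Δθ·L/(v·dt) = 0.328948  →  δ = 0.3178

δ = 0.3178, a = -0.6830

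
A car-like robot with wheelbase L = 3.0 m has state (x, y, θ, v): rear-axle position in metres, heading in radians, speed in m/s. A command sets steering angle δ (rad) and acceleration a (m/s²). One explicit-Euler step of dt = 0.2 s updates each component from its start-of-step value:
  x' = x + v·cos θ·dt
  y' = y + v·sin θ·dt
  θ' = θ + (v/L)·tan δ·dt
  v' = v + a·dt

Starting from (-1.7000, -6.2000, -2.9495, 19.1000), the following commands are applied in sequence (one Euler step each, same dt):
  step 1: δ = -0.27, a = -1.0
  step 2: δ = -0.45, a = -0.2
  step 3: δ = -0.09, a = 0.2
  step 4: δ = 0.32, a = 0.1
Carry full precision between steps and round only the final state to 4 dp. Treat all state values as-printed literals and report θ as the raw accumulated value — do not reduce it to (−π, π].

(-14.2933, -0.7837, -3.6065, 18.9200)

after step 1 (δ=-0.27, a=-1.0): (-5.449738, -6.929289, -3.301905, 18.900000)
after step 2 (δ=-0.45, a=-0.2): (-9.181269, -6.325900, -3.910555, 18.860000)
after step 3 (δ=-0.09, a=0.2): (-11.891952, -3.702890, -4.024021, 18.900000)
after step 4 (δ=0.32, a=0.1): (-14.293301, -0.783656, -3.606471, 18.920000)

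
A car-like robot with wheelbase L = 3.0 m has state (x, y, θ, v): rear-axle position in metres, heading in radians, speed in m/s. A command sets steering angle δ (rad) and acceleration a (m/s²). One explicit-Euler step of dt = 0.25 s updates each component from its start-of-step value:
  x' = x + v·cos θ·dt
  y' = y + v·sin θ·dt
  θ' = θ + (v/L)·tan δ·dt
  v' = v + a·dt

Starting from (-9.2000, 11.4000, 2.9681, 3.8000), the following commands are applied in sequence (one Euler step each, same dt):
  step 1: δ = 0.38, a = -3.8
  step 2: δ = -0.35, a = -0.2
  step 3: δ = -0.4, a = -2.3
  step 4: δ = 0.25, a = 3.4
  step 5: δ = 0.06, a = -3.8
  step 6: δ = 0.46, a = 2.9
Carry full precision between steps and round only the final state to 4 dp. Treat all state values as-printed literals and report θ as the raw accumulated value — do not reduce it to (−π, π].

after step 1 (δ=0.38, a=-3.8): (-10.135738, 11.563992, 3.094581, 2.850000)
after step 2 (δ=-0.35, a=-0.2): (-10.847451, 11.597476, 3.007886, 2.800000)
after step 3 (δ=-0.4, a=-2.3): (-11.541203, 11.690792, 2.909235, 2.225000)
after step 4 (δ=0.25, a=3.4): (-12.082505, 11.818881, 2.956579, 3.075000)
after step 5 (δ=0.06, a=-3.8): (-12.838135, 11.960300, 2.971973, 2.125000)
after step 6 (δ=0.46, a=2.9): (-13.361761, 12.049979, 3.059709, 2.850000)

(-13.3618, 12.0500, 3.0597, 2.8500)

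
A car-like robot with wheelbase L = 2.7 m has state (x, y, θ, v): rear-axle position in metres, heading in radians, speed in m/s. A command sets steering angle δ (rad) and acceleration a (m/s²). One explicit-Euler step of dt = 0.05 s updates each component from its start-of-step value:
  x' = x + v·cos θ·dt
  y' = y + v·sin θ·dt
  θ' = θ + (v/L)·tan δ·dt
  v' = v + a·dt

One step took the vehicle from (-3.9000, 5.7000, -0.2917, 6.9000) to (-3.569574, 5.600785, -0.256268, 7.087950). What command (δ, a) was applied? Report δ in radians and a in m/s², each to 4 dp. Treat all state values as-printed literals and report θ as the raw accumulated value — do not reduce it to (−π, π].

δ = 0.2705, a = 3.7590

a = (v'−v)/dt = (0.187950)/0.05 = 3.7590
Δθ = θ'−θ = 0.035432;  (v·dt/L) = 6.9000·0.05/2.7 = 0.127778
tan δ = Δθ·L/(v·dt) = 0.277294  →  δ = 0.2705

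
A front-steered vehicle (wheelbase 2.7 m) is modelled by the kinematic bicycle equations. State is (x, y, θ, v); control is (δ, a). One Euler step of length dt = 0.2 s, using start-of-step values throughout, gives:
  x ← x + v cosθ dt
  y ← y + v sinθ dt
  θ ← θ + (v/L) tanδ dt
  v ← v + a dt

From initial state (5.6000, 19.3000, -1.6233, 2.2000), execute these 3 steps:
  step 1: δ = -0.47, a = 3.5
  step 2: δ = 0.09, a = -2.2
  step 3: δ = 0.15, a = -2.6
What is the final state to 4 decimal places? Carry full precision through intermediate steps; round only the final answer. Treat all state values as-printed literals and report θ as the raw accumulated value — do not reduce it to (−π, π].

(5.4418, 17.7972, -1.6592, 1.9400)

after step 1 (δ=-0.47, a=3.5): (5.576909, 18.860606, -1.706080, 2.900000)
after step 2 (δ=0.09, a=-2.2): (5.498684, 18.285906, -1.686694, 2.460000)
after step 3 (δ=0.15, a=-2.6): (5.441790, 17.797206, -1.659154, 1.940000)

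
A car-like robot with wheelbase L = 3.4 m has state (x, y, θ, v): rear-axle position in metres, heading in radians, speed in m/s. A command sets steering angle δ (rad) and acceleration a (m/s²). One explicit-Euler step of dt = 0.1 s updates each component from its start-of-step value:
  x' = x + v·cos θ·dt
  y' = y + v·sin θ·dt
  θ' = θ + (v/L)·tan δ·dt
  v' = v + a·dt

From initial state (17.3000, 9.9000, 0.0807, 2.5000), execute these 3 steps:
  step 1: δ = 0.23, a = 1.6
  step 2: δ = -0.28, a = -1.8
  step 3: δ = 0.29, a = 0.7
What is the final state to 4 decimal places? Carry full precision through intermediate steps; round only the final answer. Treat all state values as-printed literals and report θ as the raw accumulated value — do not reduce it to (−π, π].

(18.0612, 9.9648, 0.0972, 2.5500)

after step 1 (δ=0.23, a=1.6): (17.549186, 9.920153, 0.097916, 2.660000)
after step 2 (δ=-0.28, a=-1.8): (17.813912, 9.946157, 0.075420, 2.480000)
after step 3 (δ=0.29, a=0.7): (18.061207, 9.964844, 0.097186, 2.550000)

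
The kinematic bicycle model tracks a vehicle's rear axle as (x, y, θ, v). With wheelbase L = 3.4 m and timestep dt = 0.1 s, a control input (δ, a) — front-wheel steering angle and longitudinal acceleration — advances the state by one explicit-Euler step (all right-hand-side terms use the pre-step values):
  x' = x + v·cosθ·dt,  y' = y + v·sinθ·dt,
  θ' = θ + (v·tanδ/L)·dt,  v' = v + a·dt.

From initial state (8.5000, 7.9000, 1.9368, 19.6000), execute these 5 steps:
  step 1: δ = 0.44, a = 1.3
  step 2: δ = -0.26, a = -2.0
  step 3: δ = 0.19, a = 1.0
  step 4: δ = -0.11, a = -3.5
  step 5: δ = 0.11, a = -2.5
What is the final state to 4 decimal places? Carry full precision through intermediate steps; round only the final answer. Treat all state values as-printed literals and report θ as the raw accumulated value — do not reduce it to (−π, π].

after step 1 (δ=0.44, a=1.3): (7.798542, 9.730179, 2.208191, 19.730000)
after step 2 (δ=-0.26, a=-2.0): (6.624402, 11.315779, 2.053820, 19.530000)
after step 3 (δ=0.19, a=1.0): (5.717313, 13.045345, 2.164291, 19.630000)
after step 4 (δ=-0.11, a=-3.5): (4.619483, 14.672654, 2.100525, 19.280000)
after step 5 (δ=0.11, a=-2.5): (3.645266, 16.336411, 2.163154, 19.030000)

(3.6453, 16.3364, 2.1632, 19.0300)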